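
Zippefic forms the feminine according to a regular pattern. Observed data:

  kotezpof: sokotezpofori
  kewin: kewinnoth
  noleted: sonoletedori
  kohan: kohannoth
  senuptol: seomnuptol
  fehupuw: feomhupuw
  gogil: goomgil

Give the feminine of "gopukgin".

gopukginnoth

"gopukgin" ends in -n. The stems ending in -n (kohan → kohannoth, kewin → kewinnoth) double the final consonant and add -oth.
The other patterns: stems ending in -l or -w insert -om- after the first vowel; stems ending in -d or -f add so- … -ori around the stem.
So gopukgin → gopukginnoth.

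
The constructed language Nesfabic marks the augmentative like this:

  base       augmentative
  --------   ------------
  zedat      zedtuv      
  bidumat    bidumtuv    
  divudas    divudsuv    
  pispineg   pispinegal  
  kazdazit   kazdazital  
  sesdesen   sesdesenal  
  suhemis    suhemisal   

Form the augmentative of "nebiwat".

nebiwtuv

zedat and kazdazit both end in -t yet inflect differently (zedtuv, kazdazital), so the final letter is not what conditions the rule; the last vowel is.
"nebiwat" has last vowel 'a'. The stems whose last vowel is 'a' (zedat → zedtuv, bidumat → bidumtuv, divudas → divudsuv) delete the last vowel and add -uv.
The other pattern: stems whose last vowel is 'e' or 'i' add -al.
So nebiwat → nebiwtuv.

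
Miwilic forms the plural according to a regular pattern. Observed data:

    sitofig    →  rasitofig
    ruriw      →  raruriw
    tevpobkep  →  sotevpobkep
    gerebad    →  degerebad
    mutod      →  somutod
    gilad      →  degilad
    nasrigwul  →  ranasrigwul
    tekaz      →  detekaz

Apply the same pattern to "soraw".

"soraw" has last vowel 'a'. The stems whose last vowel is 'a' (gerebad → degerebad, tekaz → detekaz, gilad → degilad) add the prefix de-.
The other patterns: stems whose last vowel is 'e' or 'o' add the prefix so-; stems whose last vowel is 'i' or 'u' add the prefix ra-.
So soraw → desoraw.

desoraw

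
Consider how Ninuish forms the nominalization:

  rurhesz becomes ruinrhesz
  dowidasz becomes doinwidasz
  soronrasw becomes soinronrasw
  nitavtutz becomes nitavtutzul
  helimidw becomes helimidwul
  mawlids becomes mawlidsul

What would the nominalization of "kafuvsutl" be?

kafuvsutlul

"kafuvsutl" has second-to-last letter 't'. The one such stem in the data (nitavtutz → nitavtutzul) adds -ul, so the same rule applies.
The other pattern: stems whose second-to-last letter is 's' insert -in- after the first vowel.
So kafuvsutl → kafuvsutlul.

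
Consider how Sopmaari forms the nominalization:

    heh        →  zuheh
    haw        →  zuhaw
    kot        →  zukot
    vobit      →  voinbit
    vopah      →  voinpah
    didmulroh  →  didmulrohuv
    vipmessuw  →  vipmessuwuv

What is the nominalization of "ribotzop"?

ribotzopuv

kot and vobit both end in -t yet inflect differently (zukot, voinbit), so the final letter is not what conditions the rule; the number of vowels is.
"ribotzop" has 3 vowels. The stems with 3 vowels (didmulroh → didmulrohuv, vipmessuw → vipmessuwuv) add -uv.
So ribotzop → ribotzopuv.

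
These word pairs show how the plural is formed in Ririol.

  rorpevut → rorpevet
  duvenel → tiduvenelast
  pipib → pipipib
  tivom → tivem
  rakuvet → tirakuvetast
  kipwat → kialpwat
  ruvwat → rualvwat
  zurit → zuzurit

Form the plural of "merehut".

ruvwat and rakuvet both end in -t yet inflect differently (rualvwat, tirakuvetast), so the final letter is not what conditions the rule; the last vowel is.
"merehut" has last vowel 'u'. The one such stem in the data (rorpevut → rorpevet) changes the last vowel to 'e' (as does tivom), so the same rule applies.
The other patterns: stems whose last vowel is 'a' insert -al- after the first vowel; stems whose last vowel is 'e' add ti- … -ast around the stem; stems whose last vowel is 'i' repeat the first consonant+vowel as a prefix.
So merehut → merehet.

merehet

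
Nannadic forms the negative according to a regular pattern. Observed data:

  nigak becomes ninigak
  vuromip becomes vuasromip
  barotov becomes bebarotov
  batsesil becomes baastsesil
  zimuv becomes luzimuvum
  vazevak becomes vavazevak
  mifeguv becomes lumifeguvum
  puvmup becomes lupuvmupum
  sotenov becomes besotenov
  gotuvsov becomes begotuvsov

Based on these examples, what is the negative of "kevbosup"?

lukevbosupum

"kevbosup" has last vowel 'u'. The stems whose last vowel is 'u' (puvmup → lupuvmupum, zimuv → luzimuvum, mifeguv → lumifeguvum) add lu- … -um around the stem.
The other patterns: stems whose last vowel is 'i' insert -as- after the first vowel; stems whose last vowel is 'o' add the prefix be-; stems whose last vowel is 'a' repeat the first consonant+vowel as a prefix.
So kevbosup → lukevbosupum.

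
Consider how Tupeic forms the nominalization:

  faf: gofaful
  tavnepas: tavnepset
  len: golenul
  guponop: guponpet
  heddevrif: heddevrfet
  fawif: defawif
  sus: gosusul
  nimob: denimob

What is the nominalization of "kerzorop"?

kerzorpet

"kerzorop" has 3 vowels. The stems with 3 vowels (guponop → guponpet, heddevrif → heddevrfet, tavnepas → tavnepset) delete the last vowel and add -et.
So kerzorop → kerzorpet.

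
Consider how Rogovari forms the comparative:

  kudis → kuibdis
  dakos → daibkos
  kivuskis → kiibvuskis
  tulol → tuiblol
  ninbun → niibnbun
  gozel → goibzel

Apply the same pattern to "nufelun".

Every pair shown (kudis → kuibdis, dakos → daibkos, kivuskis → kiibvuskis, …) follows the same rule: insert -ib- after the first vowel.
So nufelun → nuibfelun.

nuibfelun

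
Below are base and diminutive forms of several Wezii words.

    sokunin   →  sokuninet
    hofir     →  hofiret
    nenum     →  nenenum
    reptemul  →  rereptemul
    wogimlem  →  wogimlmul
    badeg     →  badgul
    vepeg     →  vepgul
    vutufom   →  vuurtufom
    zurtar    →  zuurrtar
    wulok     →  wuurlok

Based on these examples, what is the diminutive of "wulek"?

nenum and wogimlem both end in -m yet inflect differently (nenenum, wogimlmul), so the final letter is not what conditions the rule; the last vowel is.
"wulek" has last vowel 'e'. The stems whose last vowel is 'e' (wogimlem → wogimlmul, badeg → badgul, vepeg → vepgul) delete the last vowel and add -ul.
So wulek → wulkul.

wulkul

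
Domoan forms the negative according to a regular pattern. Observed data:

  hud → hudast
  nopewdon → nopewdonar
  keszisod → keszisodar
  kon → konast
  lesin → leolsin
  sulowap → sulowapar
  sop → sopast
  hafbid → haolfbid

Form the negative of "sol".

"sol" has 1 vowel. The stems with 1 vowel (hud → hudast, sop → sopast, kon → konast) add -ast.
The other patterns: stems with 2 vowels insert -ol- after the first vowel; stems with 3 vowels add -ar.
So sol → solast.

solast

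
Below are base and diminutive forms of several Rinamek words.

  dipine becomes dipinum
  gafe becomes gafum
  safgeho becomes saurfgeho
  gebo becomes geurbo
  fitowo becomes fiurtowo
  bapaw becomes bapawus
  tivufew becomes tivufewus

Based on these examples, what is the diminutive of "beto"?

beurto

dipine and tivufew both have last vowel 'e' yet inflect differently (dipinum, tivufewus), so the last vowel is not what conditions the rule; the final letter is.
"beto" ends in -o. The stems ending in -o (safgeho → saurfgeho, gebo → geurbo, fitowo → fiurtowo) insert -ur- after the first vowel.
The other patterns: stems ending in -e drop the final letter and add -um; stems ending in -w add -us.
So beto → beurto.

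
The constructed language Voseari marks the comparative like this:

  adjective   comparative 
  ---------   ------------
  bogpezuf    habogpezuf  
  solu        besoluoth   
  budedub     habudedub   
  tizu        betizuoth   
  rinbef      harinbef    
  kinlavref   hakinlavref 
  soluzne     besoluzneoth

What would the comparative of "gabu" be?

begabuoth

budedub and solu both have last vowel 'u' yet inflect differently (habudedub, besoluoth), so the last vowel is not what conditions the rule; whether the stem ends in a vowel or a consonant is.
"gabu" ends in a vowel. The stems ending in a vowel (solu → besoluoth, tizu → betizuoth, soluzne → besoluzneoth) add be- … -oth around the stem.
The other pattern: stems ending in a consonant add the prefix ha-.
So gabu → begabuoth.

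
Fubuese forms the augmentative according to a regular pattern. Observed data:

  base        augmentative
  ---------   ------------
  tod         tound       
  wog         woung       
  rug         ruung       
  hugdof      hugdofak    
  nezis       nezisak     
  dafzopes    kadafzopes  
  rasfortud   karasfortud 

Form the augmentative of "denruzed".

nezis and dafzopes both end in -s yet inflect differently (nezisak, kadafzopes), so the final letter is not what conditions the rule; the number of vowels is.
"denruzed" has 3 vowels. The stems with 3 vowels (dafzopes → kadafzopes, rasfortud → karasfortud) add the prefix ka-.
So denruzed → kadenruzed.

kadenruzed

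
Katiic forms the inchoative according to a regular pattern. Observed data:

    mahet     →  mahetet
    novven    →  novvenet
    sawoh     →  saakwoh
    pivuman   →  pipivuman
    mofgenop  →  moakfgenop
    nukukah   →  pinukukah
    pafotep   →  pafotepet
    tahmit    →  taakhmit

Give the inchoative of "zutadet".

pivuman and novven both end in -n yet inflect differently (pipivuman, novvenet), so the final letter is not what conditions the rule; the last vowel is.
"zutadet" has last vowel 'e'. The stems whose last vowel is 'e' (mahet → mahetet, novven → novvenet, pafotep → pafotepet) add -et.
The other patterns: stems whose last vowel is 'a' add the prefix pi-; stems whose last vowel is 'i' or 'o' insert -ak- after the first vowel.
So zutadet → zutadetet.

zutadetet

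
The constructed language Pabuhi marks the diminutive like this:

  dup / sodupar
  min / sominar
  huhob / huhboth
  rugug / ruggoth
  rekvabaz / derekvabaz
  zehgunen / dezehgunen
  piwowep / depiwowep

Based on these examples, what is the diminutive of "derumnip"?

min and zehgunen both end in -n yet inflect differently (sominar, dezehgunen), so the final letter is not what conditions the rule; the number of vowels is.
"derumnip" has 3 vowels. The stems with 3 vowels (rekvabaz → derekvabaz, zehgunen → dezehgunen, piwowep → depiwowep) add the prefix de-.
So derumnip → dederumnip.

dederumnip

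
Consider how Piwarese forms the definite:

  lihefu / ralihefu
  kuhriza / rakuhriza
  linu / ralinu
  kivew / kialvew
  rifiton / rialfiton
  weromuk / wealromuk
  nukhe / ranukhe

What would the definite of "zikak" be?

linu and weromuk both have last vowel 'u' yet inflect differently (ralinu, wealromuk), so the last vowel is not what conditions the rule; whether the stem ends in a vowel or a consonant is.
"zikak" ends in a consonant. The stems ending in a consonant (weromuk → wealromuk, kivew → kialvew, rifiton → rialfiton) insert -al- after the first vowel.
So zikak → zialkak.

zialkak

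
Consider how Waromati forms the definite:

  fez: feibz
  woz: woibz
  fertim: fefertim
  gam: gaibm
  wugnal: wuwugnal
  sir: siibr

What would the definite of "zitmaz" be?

zizitmaz

fertim and gam both end in -m yet inflect differently (fefertim, gaibm), so the final letter is not what conditions the rule; the number of vowels is.
"zitmaz" has 2 vowels. The stems with 2 vowels (fertim → fefertim, wugnal → wuwugnal) repeat the first consonant+vowel as a prefix.
The other pattern: stems with 1 vowel insert -ib- after the first vowel.
So zitmaz → zizitmaz.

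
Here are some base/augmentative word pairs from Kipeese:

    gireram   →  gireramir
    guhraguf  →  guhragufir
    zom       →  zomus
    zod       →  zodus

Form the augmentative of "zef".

zefus

gireram and zom both end in -m yet inflect differently (gireramir, zomus), so the final letter is not what conditions the rule; the number of vowels is.
"zef" has 1 vowel. The stems with 1 vowel (zom → zomus, zod → zodus) add -us.
So zef → zefus.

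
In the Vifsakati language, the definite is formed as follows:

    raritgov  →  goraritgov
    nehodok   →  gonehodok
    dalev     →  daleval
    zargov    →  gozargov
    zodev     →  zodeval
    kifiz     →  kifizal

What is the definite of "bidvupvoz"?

gobidvupvoz

raritgov and zodev both end in -v yet inflect differently (goraritgov, zodeval), so the final letter is not what conditions the rule; the last vowel is.
"bidvupvoz" has last vowel 'o'. The stems whose last vowel is 'o' (raritgov → goraritgov, nehodok → gonehodok, zargov → gozargov) add the prefix go-.
The other pattern: stems whose last vowel is 'e' or 'i' add -al.
So bidvupvoz → gobidvupvoz.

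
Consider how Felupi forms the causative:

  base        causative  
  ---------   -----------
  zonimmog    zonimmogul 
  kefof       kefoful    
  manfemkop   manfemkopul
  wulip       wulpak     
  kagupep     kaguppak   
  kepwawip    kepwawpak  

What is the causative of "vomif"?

vomfak

manfemkop and wulip both end in -p yet inflect differently (manfemkopul, wulpak), so the final letter is not what conditions the rule; the last vowel is.
"vomif" has last vowel 'i'. The stems whose last vowel is 'i' (wulip → wulpak, kepwawip → kepwawpak) delete the last vowel and add -ak.
So vomif → vomfak.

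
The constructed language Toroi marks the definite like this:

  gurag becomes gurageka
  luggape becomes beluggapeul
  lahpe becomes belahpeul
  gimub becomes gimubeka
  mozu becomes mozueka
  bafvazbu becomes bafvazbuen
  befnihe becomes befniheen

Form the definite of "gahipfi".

luggape and befnihe both end in -e yet inflect differently (beluggapeul, befniheen), so the final letter is not what conditions the rule; the first letter is.
"gahipfi" begins with g-. The stems beginning with g- (gimub → gimubeka, gurag → gurageka) add -eka.
So gahipfi → gahipfieka.

gahipfieka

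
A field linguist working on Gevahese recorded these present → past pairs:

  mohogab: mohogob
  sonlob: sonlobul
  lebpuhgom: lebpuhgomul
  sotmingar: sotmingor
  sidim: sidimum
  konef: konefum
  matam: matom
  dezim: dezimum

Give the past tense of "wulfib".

"wulfib" has last vowel 'i'. The stems whose last vowel is 'i' (dezim → dezimum, sidim → sidimum) add -um.
The other patterns: stems whose last vowel is 'o' add -ul; stems whose last vowel is 'a' change the last vowel to 'o'.
So wulfib → wulfibum.

wulfibum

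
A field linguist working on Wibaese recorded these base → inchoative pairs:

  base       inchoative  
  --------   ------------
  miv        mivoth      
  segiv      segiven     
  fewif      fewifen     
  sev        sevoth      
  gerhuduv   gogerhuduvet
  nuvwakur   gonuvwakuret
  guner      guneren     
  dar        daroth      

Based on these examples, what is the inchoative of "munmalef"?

dar and guner both end in -r yet inflect differently (daroth, guneren), so the final letter is not what conditions the rule; the number of vowels is.
"munmalef" has 3 vowels. The stems with 3 vowels (nuvwakur → gonuvwakuret, gerhuduv → gogerhuduvet) add go- … -et around the stem.
The other patterns: stems with 1 vowel add -oth; stems with 2 vowels add -en.
So munmalef → gomunmalefet.

gomunmalefet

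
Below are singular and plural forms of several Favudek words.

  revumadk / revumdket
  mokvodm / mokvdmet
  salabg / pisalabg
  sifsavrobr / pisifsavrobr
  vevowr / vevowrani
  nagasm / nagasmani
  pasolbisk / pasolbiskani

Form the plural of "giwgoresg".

sifsavrobr and vevowr both end in -r yet inflect differently (pisifsavrobr, vevowrani), so the final letter is not what conditions the rule; the second-to-last letter is.
"giwgoresg" has second-to-last letter 's'. The stems whose second-to-last letter is 's' (nagasm → nagasmani, pasolbisk → pasolbiskani) add -ani.
The other patterns: stems whose second-to-last letter is 'd' delete the last vowel and add -et; stems whose second-to-last letter is 'b' add the prefix pi-.
So giwgoresg → giwgoresgani.

giwgoresgani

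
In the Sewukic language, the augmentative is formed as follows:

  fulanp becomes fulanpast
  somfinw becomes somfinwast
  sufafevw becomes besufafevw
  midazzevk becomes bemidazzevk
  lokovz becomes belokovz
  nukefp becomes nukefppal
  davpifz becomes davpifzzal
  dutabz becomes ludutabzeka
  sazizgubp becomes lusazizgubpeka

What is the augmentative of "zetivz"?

somfinw and sufafevw both end in -w yet inflect differently (somfinwast, besufafevw), so the final letter is not what conditions the rule; the second-to-last letter is.
"zetivz" has second-to-last letter 'v'. The stems whose second-to-last letter is 'v' (sufafevw → besufafevw, midazzevk → bemidazzevk, lokovz → belokovz) add the prefix be-.
The other patterns: stems whose second-to-last letter is 'n' add -ast; stems whose second-to-last letter is 'f' double the final consonant and add -al; stems whose second-to-last letter is 'b' add lu- … -eka around the stem.
So zetivz → bezetivz.

bezetivz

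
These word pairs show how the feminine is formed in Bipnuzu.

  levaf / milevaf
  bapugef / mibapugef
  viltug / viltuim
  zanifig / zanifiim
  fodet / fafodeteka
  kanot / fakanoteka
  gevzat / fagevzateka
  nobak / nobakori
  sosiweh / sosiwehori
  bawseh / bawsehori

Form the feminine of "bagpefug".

bagpefuim

bapugef and fodet both have last vowel 'e' yet inflect differently (mibapugef, fafodeteka), so the last vowel is not what conditions the rule; the final letter is.
"bagpefug" ends in -g. The stems ending in -g (viltug → viltuim, zanifig → zanifiim) drop the final letter and add -im.
So bagpefug → bagpefuim.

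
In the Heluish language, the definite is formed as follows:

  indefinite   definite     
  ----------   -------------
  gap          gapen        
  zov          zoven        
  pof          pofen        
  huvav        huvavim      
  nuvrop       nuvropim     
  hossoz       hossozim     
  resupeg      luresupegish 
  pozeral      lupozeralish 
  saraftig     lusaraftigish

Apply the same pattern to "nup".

"nup" has 1 vowel. The stems with 1 vowel (gap → gapen, zov → zoven, pof → pofen) add -en.
The other patterns: stems with 2 vowels add -im; stems with 3 vowels add lu- … -ish around the stem.
So nup → nupen.

nupen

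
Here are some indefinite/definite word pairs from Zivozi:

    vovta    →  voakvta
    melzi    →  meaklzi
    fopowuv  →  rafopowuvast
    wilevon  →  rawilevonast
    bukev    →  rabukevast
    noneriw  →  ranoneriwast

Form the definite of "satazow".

noneriw and melzi both have last vowel 'i' yet inflect differently (ranoneriwast, meaklzi), so the last vowel is not what conditions the rule; whether the stem ends in a vowel or a consonant is.
"satazow" ends in a consonant. The stems ending in a consonant (wilevon → rawilevonast, noneriw → ranoneriwast, fopowuv → rafopowuvast) add ra- … -ast around the stem.
So satazow → rasatazowast.

rasatazowast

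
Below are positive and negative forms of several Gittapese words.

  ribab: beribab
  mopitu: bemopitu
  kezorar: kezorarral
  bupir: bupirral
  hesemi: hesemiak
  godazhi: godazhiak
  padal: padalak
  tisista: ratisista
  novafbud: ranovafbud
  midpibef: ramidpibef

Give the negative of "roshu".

ribab and kezorar both have last vowel 'a' yet inflect differently (beribab, kezorarral), so the last vowel is not what conditions the rule; the final letter is.
"roshu" ends in -u. The one such stem in the data (mopitu → bemopitu) adds the prefix be-, so the same rule applies.
So roshu → beroshu.

beroshu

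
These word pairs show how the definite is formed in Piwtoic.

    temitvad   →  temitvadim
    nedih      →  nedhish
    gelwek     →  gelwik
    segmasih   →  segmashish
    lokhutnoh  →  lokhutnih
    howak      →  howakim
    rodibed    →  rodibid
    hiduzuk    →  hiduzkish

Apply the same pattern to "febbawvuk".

"febbawvuk" has last vowel 'u'. The one such stem in the data (hiduzuk → hiduzkish) deletes the last vowel and adds -ish (as do nedih, segmasih), so the same rule applies.
So febbawvuk → febbawvkish.

febbawvkish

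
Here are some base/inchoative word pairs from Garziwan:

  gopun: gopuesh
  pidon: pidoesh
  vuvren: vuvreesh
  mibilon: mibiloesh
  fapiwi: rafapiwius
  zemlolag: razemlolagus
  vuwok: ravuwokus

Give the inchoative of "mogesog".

pidon and vuwok both have last vowel 'o' yet inflect differently (pidoesh, ravuwokus), so the last vowel is not what conditions the rule; the final letter is.
"mogesog" ends in -g. The one such stem in the data (zemlolag → razemlolagus) adds ra- … -us around the stem, so the same rule applies.
So mogesog → ramogesogus.

ramogesogus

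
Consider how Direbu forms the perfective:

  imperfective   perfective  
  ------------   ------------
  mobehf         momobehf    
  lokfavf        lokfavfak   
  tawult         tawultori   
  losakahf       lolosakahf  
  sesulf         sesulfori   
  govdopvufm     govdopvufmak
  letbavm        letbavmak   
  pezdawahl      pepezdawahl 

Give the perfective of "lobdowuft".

lobdowuftak

"lobdowuft" has second-to-last letter 'f'. The one such stem in the data (govdopvufm → govdopvufmak) adds -ak, so the same rule applies.
So lobdowuft → lobdowuftak.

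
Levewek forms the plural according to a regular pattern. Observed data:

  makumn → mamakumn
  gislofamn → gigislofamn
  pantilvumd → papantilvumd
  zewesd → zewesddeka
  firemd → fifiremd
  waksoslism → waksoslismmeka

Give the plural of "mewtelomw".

pantilvumd and zewesd both end in -d yet inflect differently (papantilvumd, zewesddeka), so the final letter is not what conditions the rule; the second-to-last letter is.
"mewtelomw" has second-to-last letter 'm'. The stems whose second-to-last letter is 'm' (pantilvumd → papantilvumd, makumn → mamakumn, gislofamn → gigislofamn) repeat the first consonant+vowel as a prefix.
The other pattern: stems whose second-to-last letter is 's' double the final consonant and add -eka.
So mewtelomw → memewtelomw.

memewtelomw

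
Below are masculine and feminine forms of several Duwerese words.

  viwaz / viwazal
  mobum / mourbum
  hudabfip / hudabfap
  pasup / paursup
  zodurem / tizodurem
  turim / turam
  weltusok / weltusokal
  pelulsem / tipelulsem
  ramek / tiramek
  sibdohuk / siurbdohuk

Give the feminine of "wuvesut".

wuurvesut

zodurem and mobum both end in -m yet inflect differently (tizodurem, mourbum), so the final letter is not what conditions the rule; the last vowel is.
"wuvesut" has last vowel 'u'. The stems whose last vowel is 'u' (pasup → paursup, mobum → mourbum, sibdohuk → siurbdohuk) insert -ur- after the first vowel.
The other patterns: stems whose last vowel is 'e' add the prefix ti-; stems whose last vowel is 'i' change the last vowel to 'a'; stems whose last vowel is 'a' or 'o' add -al.
So wuvesut → wuurvesut.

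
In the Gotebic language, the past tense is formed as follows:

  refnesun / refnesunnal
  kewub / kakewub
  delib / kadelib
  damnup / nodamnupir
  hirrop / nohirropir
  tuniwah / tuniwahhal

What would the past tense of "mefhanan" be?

"mefhanan" ends in -n. The one such stem in the data (refnesun → refnesunnal) doubles the final consonant and adds -al (as does tuniwah), so the same rule applies.
The other patterns: stems ending in -b add the prefix ka-; stems ending in -p add no- … -ir around the stem.
So mefhanan → mefhanannal.

mefhanannal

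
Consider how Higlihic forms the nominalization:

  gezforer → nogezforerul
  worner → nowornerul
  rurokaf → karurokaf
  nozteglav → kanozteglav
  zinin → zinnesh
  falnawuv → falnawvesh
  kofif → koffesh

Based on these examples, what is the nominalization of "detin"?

detnesh

nozteglav and falnawuv both end in -v yet inflect differently (kanozteglav, falnawvesh), so the final letter is not what conditions the rule; the last vowel is.
"detin" has last vowel 'i'. The stems whose last vowel is 'i' (zinin → zinnesh, kofif → koffesh) delete the last vowel and add -esh.
The other patterns: stems whose last vowel is 'e' add no- … -ul around the stem; stems whose last vowel is 'a' add the prefix ka-.
So detin → detnesh.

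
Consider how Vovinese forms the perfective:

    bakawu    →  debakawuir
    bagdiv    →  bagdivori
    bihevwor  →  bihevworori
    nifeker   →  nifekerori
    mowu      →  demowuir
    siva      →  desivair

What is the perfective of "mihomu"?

"mihomu" ends in a vowel. The stems ending in a vowel (mowu → demowuir, siva → desivair, bakawu → debakawuir) add de- … -ir around the stem.
The other pattern: stems ending in a consonant add -ori.
So mihomu → demihomuir.

demihomuir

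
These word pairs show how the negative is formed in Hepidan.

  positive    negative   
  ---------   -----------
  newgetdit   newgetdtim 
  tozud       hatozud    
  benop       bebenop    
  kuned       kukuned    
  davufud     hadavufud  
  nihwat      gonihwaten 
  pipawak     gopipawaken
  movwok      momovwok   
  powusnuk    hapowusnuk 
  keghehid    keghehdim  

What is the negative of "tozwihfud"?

powusnuk and pipawak both end in -k yet inflect differently (hapowusnuk, gopipawaken), so the final letter is not what conditions the rule; the last vowel is.
"tozwihfud" has last vowel 'u'. The stems whose last vowel is 'u' (powusnuk → hapowusnuk, tozud → hatozud, davufud → hadavufud) add the prefix ha-.
The other patterns: stems whose last vowel is 'a' add go- … -en around the stem; stems whose last vowel is 'i' delete the last vowel and add -im; stems whose last vowel is 'e' or 'o' repeat the first consonant+vowel as a prefix.
So tozwihfud → hatozwihfud.

hatozwihfud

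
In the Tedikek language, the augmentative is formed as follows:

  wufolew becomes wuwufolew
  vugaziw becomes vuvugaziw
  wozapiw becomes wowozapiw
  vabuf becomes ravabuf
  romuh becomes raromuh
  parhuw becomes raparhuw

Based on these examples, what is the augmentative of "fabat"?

rafabat

wufolew and parhuw both end in -w yet inflect differently (wuwufolew, raparhuw), so the final letter is not what conditions the rule; the number of vowels is.
"fabat" has 2 vowels. The stems with 2 vowels (vabuf → ravabuf, romuh → raromuh, parhuw → raparhuw) add the prefix ra-.
The other pattern: stems with 3 vowels repeat the first consonant+vowel as a prefix.
So fabat → rafabat.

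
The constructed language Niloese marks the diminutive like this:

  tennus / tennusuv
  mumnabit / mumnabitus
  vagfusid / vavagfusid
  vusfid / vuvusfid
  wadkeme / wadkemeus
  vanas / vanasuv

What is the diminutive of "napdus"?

napdusuv

vusfid and mumnabit both have last vowel 'i' yet inflect differently (vuvusfid, mumnabitus), so the last vowel is not what conditions the rule; the final letter is.
"napdus" ends in -s. The stems ending in -s (tennus → tennusuv, vanas → vanasuv) add -uv.
So napdus → napdusuv.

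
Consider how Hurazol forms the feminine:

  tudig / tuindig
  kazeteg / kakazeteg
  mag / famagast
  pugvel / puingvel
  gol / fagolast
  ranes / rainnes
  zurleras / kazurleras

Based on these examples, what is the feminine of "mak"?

famakast

mag and tudig both end in -g yet inflect differently (famagast, tuindig), so the final letter is not what conditions the rule; the number of vowels is.
"mak" has 1 vowel. The stems with 1 vowel (gol → fagolast, mag → famagast) add fa- … -ast around the stem.
So mak → famakast.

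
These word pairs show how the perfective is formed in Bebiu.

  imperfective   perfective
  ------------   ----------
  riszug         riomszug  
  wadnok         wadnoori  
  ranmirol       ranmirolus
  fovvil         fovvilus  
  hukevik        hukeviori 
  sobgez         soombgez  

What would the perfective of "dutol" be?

ranmirol and wadnok both have last vowel 'o' yet inflect differently (ranmirolus, wadnoori), so the last vowel is not what conditions the rule; the final letter is.
"dutol" ends in -l. The stems ending in -l (fovvil → fovvilus, ranmirol → ranmirolus) add -us.
The other patterns: stems ending in -k drop the final letter and add -ori; stems ending in -g or -z insert -om- after the first vowel.
So dutol → dutolus.

dutolus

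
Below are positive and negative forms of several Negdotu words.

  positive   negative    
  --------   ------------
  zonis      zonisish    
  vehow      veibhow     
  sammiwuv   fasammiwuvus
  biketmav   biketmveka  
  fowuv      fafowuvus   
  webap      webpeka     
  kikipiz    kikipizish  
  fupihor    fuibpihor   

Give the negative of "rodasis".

rodasisish

sammiwuv and biketmav both end in -v yet inflect differently (fasammiwuvus, biketmveka), so the final letter is not what conditions the rule; the last vowel is.
"rodasis" has last vowel 'i'. The stems whose last vowel is 'i' (zonis → zonisish, kikipiz → kikipizish) add -ish.
So rodasis → rodasisish.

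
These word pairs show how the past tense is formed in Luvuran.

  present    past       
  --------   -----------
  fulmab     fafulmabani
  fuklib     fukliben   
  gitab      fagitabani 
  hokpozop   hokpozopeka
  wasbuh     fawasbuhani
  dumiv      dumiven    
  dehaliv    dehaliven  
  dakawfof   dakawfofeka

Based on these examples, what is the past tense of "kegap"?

"kegap" has last vowel 'a'. The stems whose last vowel is 'a' (gitab → fagitabani, fulmab → fafulmabani) add fa- … -ani around the stem.
The other patterns: stems whose last vowel is 'o' add -eka; stems whose last vowel is 'i' add -en.
So kegap → fakegapani.

fakegapani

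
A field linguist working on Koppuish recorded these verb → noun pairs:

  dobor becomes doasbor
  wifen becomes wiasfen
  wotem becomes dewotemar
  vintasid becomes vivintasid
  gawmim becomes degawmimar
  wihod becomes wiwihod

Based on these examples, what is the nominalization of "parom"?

vintasid and gawmim both have last vowel 'i' yet inflect differently (vivintasid, degawmimar), so the last vowel is not what conditions the rule; the final letter is.
"parom" ends in -m. The stems ending in -m (gawmim → degawmimar, wotem → dewotemar) add de- … -ar around the stem.
So parom → deparomar.

deparomar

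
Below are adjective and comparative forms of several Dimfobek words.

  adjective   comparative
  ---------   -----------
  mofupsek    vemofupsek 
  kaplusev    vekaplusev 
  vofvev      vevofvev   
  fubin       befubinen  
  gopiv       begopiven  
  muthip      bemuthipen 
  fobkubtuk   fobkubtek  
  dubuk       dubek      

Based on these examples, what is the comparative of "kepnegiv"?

"kepnegiv" has last vowel 'i'. The stems whose last vowel is 'i' (fubin → befubinen, gopiv → begopiven, muthip → bemuthipen) add be- … -en around the stem.
The other patterns: stems whose last vowel is 'e' add the prefix ve-; stems whose last vowel is 'u' change the last vowel to 'e'.
So kepnegiv → bekepnegiven.

bekepnegiven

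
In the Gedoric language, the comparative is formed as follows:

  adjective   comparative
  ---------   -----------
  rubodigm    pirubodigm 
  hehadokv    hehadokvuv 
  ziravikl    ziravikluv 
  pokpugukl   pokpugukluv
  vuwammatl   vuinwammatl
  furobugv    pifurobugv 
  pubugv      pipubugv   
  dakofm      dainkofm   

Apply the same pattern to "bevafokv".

bevafokvuv

hehadokv and furobugv both end in -v yet inflect differently (hehadokvuv, pifurobugv), so the final letter is not what conditions the rule; the second-to-last letter is.
"bevafokv" has second-to-last letter 'k'. The stems whose second-to-last letter is 'k' (pokpugukl → pokpugukluv, hehadokv → hehadokvuv, ziravikl → ziravikluv) add -uv.
The other patterns: stems whose second-to-last letter is 'g' add the prefix pi-; stems whose second-to-last letter is 'f' or 't' insert -in- after the first vowel.
So bevafokv → bevafokvuv.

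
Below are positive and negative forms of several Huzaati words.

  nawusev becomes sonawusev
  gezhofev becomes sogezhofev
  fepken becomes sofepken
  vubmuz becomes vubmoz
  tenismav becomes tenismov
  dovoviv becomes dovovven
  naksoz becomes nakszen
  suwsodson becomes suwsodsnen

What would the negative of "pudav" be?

nawusev and tenismav both end in -v yet inflect differently (sonawusev, tenismov), so the final letter is not what conditions the rule; the last vowel is.
"pudav" has last vowel 'a'. The one such stem in the data (tenismav → tenismov) changes the last vowel to 'o' (as does vubmuz), so the same rule applies.
The other patterns: stems whose last vowel is 'e' add the prefix so-; stems whose last vowel is 'i' or 'o' delete the last vowel and add -en.
So pudav → pudov.

pudov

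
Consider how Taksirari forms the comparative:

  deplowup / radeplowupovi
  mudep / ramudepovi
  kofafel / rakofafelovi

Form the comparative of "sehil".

Every pair shown (deplowup → radeplowupovi, mudep → ramudepovi, kofafel → rakofafelovi) follows the same rule: add ra- … -ovi around the stem.
So sehil → rasehilovi.

rasehilovi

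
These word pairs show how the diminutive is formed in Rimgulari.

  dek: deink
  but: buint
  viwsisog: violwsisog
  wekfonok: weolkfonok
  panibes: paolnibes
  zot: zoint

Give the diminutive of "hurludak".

"hurludak" has 3 vowels. The stems with 3 vowels (viwsisog → violwsisog, wekfonok → weolkfonok, panibes → paolnibes) insert -ol- after the first vowel.
The other pattern: stems with 1 vowel insert -in- after the first vowel.
So hurludak → huolrludak.

huolrludak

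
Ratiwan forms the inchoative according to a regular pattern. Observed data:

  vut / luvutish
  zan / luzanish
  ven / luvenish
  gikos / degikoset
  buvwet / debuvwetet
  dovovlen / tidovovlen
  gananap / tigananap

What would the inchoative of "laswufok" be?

"laswufok" has 3 vowels. The stems with 3 vowels (dovovlen → tidovovlen, gananap → tigananap) add the prefix ti-.
So laswufok → tilaswufok.

tilaswufok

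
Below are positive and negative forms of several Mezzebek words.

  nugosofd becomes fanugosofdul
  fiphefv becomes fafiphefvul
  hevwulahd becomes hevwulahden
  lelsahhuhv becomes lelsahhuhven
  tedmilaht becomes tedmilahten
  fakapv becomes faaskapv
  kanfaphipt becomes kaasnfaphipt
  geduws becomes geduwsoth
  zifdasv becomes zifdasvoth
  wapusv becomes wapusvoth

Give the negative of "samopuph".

saasmopuph

"samopuph" has second-to-last letter 'p'. The stems whose second-to-last letter is 'p' (fakapv → faaskapv, kanfaphipt → kaasnfaphipt) insert -as- after the first vowel.
The other patterns: stems whose second-to-last letter is 'f' add fa- … -ul around the stem; stems whose second-to-last letter is 'h' add -en; stems whose second-to-last letter is 's' or 'w' add -oth.
So samopuph → saasmopuph.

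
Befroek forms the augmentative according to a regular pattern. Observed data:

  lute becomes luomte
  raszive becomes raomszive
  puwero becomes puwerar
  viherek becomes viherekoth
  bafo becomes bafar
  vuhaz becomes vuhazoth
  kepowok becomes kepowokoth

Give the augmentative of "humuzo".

humuzar

puwero and kepowok both have last vowel 'o' yet inflect differently (puwerar, kepowokoth), so the last vowel is not what conditions the rule; the final letter is.
"humuzo" ends in -o. The stems ending in -o (puwero → puwerar, bafo → bafar) drop the final letter and add -ar.
The other patterns: stems ending in -e insert -om- after the first vowel; stems ending in -k or -z add -oth.
So humuzo → humuzar.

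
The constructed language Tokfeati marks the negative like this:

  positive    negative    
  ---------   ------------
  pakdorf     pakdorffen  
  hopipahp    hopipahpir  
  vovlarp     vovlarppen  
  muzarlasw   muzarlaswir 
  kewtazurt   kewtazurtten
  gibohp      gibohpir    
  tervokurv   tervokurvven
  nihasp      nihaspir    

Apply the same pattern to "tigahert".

"tigahert" has second-to-last letter 'r'. The stems whose second-to-last letter is 'r' (tervokurv → tervokurvven, kewtazurt → kewtazurtten, pakdorf → pakdorffen) double the final consonant and add -en.
The other pattern: stems whose second-to-last letter is 'h' or 's' add -ir.
So tigahert → tigahertten.

tigahertten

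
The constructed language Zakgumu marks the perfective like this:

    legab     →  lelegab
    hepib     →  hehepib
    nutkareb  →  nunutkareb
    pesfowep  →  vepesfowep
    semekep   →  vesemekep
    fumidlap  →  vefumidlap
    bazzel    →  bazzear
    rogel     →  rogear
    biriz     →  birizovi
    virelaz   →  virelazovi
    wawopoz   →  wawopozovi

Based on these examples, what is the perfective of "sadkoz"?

sadkozovi

nutkareb and pesfowep both have last vowel 'e' yet inflect differently (nunutkareb, vepesfowep), so the last vowel is not what conditions the rule; the final letter is.
"sadkoz" ends in -z. The stems ending in -z (biriz → birizovi, virelaz → virelazovi, wawopoz → wawopozovi) add -ovi.
The other patterns: stems ending in -b repeat the first consonant+vowel as a prefix; stems ending in -p add the prefix ve-; stems ending in -l drop the final letter and add -ar.
So sadkoz → sadkozovi.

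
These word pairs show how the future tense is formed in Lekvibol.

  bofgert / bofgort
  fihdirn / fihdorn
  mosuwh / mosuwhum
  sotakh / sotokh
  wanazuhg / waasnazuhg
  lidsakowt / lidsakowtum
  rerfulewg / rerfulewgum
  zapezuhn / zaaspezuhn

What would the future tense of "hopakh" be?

hopokh

rerfulewg and wanazuhg both end in -g yet inflect differently (rerfulewgum, waasnazuhg), so the final letter is not what conditions the rule; the second-to-last letter is.
"hopakh" has second-to-last letter 'k'. The one such stem in the data (sotakh → sotokh) changes the last vowel to 'o' (as do bofgert, fihdirn), so the same rule applies.
The other patterns: stems whose second-to-last letter is 'w' add -um; stems whose second-to-last letter is 'h' insert -as- after the first vowel.
So hopakh → hopokh.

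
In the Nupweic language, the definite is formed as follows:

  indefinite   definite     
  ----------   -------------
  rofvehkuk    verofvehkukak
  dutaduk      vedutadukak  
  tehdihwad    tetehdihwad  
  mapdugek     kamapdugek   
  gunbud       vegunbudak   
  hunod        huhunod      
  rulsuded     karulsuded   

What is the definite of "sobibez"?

kasobibez

"sobibez" has last vowel 'e'. The stems whose last vowel is 'e' (rulsuded → karulsuded, mapdugek → kamapdugek) add the prefix ka-.
So sobibez → kasobibez.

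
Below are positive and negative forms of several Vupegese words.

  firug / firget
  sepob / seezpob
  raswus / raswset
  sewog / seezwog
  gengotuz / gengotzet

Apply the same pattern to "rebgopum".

rebgopmet

firug and sewog both end in -g yet inflect differently (firget, seezwog), so the final letter is not what conditions the rule; the last vowel is.
"rebgopum" has last vowel 'u'. The stems whose last vowel is 'u' (gengotuz → gengotzet, raswus → raswset, firug → firget) delete the last vowel and add -et.
The other pattern: stems whose last vowel is 'o' insert -ez- after the first vowel.
So rebgopum → rebgopmet.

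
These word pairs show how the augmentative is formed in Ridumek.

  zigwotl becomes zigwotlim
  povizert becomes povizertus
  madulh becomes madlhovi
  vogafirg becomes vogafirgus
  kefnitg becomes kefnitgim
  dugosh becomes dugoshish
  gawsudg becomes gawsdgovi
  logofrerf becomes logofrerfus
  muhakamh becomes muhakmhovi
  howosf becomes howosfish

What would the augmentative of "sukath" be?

"sukath" has second-to-last letter 't'. The stems whose second-to-last letter is 't' (kefnitg → kefnitgim, zigwotl → zigwotlim) add -im.
The other patterns: stems whose second-to-last letter is 's' add -ish; stems whose second-to-last letter is 'r' add -us; stems whose second-to-last letter is 'd', 'l' or 'm' delete the last vowel and add -ovi.
So sukath → sukathim.

sukathim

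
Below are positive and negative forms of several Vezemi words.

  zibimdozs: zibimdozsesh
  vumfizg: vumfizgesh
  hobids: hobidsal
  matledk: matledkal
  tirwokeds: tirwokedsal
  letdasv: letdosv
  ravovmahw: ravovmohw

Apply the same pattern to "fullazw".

zibimdozs and hobids both end in -s yet inflect differently (zibimdozsesh, hobidsal), so the final letter is not what conditions the rule; the second-to-last letter is.
"fullazw" has second-to-last letter 'z'. The stems whose second-to-last letter is 'z' (zibimdozs → zibimdozsesh, vumfizg → vumfizgesh) add -esh.
The other patterns: stems whose second-to-last letter is 'd' add -al; stems whose second-to-last letter is 'h' or 's' change the last vowel to 'o'.
So fullazw → fullazwesh.

fullazwesh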